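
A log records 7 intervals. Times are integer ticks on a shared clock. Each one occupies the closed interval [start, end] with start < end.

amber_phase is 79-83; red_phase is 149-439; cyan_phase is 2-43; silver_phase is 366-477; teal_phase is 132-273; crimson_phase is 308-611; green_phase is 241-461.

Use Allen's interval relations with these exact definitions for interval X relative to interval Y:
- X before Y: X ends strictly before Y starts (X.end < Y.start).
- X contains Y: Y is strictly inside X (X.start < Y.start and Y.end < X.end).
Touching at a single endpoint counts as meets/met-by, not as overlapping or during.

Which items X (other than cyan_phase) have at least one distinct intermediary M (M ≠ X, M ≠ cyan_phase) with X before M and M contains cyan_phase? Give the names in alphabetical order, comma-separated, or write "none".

none

Target cyan_phase = [2, 43].
Intermediaries M with M contains cyan_phase: none.
Union: none.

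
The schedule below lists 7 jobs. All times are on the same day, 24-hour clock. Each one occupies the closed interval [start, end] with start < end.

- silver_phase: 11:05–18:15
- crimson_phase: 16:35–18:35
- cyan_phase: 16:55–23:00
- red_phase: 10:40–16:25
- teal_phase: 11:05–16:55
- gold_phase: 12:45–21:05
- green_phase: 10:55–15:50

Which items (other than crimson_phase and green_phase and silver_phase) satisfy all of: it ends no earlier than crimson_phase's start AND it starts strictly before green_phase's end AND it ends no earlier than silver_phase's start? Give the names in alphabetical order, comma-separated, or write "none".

Conditions: its end is no earlier than crimson_phase's start (X.end >= 16:35) AND its start is strictly before green_phase's end (X.start < 15:50) AND its end is no earlier than silver_phase's start (X.end >= 11:05).
cyan_phase: end 23:00 >= 16:35? ✓; start 16:55 < 15:50? ✗; end 23:00 >= 11:05? ✓ → no.
gold_phase: end 21:05 >= 16:35? ✓; start 12:45 < 15:50? ✓; end 21:05 >= 11:05? ✓ → yes.
red_phase: end 16:25 >= 16:35? ✗; start 10:40 < 15:50? ✓; end 16:25 >= 11:05? ✓ → no.
teal_phase: end 16:55 >= 16:35? ✓; start 11:05 < 15:50? ✓; end 16:55 >= 11:05? ✓ → yes.
Result: gold_phase, teal_phase.

gold_phase, teal_phase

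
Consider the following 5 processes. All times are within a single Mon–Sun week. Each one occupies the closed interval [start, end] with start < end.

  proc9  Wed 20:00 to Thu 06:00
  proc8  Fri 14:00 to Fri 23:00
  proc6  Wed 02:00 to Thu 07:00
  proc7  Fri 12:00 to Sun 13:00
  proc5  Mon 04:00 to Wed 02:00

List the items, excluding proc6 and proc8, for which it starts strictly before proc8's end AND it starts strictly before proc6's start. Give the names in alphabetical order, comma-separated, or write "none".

proc5

Conditions: its start is strictly before proc8's end (X.start < Fri 23:00) AND its start is strictly before proc6's start (X.start < Wed 02:00).
proc5: start Mon 04:00 < Fri 23:00? ✓; start Mon 04:00 < Wed 02:00? ✓ → yes.
proc7: start Fri 12:00 < Fri 23:00? ✓; start Fri 12:00 < Wed 02:00? ✗ → no.
proc9: start Wed 20:00 < Fri 23:00? ✓; start Wed 20:00 < Wed 02:00? ✗ → no.
Result: proc5.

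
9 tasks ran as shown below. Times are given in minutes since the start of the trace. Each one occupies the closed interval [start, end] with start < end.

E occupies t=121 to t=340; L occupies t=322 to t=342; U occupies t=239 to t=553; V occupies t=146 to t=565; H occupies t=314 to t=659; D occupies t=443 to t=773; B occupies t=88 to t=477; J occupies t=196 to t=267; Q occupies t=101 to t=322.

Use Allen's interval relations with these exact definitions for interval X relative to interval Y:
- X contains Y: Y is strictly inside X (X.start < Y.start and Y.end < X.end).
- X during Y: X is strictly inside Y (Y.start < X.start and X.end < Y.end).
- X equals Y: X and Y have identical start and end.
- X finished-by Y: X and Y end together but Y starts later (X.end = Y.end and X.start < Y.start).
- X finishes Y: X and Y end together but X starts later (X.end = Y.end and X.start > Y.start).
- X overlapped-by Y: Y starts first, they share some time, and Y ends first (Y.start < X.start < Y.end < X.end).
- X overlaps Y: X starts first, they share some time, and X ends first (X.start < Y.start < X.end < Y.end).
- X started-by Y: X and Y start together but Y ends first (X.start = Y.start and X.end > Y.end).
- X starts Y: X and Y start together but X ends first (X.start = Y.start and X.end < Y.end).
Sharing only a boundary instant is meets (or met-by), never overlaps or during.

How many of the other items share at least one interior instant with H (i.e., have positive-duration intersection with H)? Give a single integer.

Target H = [t=314, t=659].
B [t=88, t=477] → overlaps → counts.
D [t=443, t=773] → overlapped-by → counts.
E [t=121, t=340] → overlaps → counts.
J [t=196, t=267] → before → no.
L [t=322, t=342] → during → counts.
Q [t=101, t=322] → overlaps → counts.
U [t=239, t=553] → overlaps → counts.
V [t=146, t=565] → overlaps → counts.
Total: 7.

7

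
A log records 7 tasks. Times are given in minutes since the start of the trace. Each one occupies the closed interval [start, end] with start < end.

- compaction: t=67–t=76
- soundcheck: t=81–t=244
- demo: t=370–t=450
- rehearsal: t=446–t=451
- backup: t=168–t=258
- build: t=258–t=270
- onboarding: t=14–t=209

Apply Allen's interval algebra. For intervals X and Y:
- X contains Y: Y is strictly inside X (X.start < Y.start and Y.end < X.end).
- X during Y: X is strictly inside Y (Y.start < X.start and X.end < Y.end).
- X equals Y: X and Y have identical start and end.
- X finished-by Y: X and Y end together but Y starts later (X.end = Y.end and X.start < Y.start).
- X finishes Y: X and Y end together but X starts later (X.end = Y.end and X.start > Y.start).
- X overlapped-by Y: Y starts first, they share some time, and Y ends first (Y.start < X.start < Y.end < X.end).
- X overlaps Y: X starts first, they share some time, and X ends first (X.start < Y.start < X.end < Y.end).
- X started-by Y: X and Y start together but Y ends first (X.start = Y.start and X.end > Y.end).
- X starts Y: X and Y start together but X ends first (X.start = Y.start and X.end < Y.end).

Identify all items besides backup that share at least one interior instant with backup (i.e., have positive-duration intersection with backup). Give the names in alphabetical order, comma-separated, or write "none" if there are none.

Target backup = [t=168, t=258].
build [t=258, t=270] → met-by → no.
compaction [t=67, t=76] → before → no.
demo [t=370, t=450] → after → no.
onboarding [t=14, t=209] → overlaps → yes.
rehearsal [t=446, t=451] → after → no.
soundcheck [t=81, t=244] → overlaps → yes.
Result: onboarding, soundcheck.

onboarding, soundcheck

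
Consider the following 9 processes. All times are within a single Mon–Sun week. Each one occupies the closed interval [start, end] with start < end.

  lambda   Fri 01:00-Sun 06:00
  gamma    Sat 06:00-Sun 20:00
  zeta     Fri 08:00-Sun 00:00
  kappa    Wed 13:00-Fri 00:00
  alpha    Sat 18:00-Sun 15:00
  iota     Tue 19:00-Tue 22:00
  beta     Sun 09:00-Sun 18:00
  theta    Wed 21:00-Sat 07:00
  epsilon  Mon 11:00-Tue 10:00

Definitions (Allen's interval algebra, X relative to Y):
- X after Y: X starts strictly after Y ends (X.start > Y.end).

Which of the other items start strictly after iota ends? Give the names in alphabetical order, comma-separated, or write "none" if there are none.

Target iota = [Tue 19:00, Tue 22:00].
alpha [Sat 18:00, Sun 15:00] → after → yes.
beta [Sun 09:00, Sun 18:00] → after → yes.
epsilon [Mon 11:00, Tue 10:00] → before → no.
gamma [Sat 06:00, Sun 20:00] → after → yes.
kappa [Wed 13:00, Fri 00:00] → after → yes.
lambda [Fri 01:00, Sun 06:00] → after → yes.
theta [Wed 21:00, Sat 07:00] → after → yes.
zeta [Fri 08:00, Sun 00:00] → after → yes.
Result: alpha, beta, gamma, kappa, lambda, theta, zeta.

alpha, beta, gamma, kappa, lambda, theta, zeta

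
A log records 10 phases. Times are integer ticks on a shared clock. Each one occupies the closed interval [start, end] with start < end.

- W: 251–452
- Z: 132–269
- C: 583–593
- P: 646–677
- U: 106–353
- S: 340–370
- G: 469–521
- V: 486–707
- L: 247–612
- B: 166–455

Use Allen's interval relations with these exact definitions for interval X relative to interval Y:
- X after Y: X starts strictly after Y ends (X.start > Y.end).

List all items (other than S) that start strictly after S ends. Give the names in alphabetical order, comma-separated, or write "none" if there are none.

Target S = [340, 370].
B [166, 455] → contains → no.
C [583, 593] → after → yes.
G [469, 521] → after → yes.
L [247, 612] → contains → no.
P [646, 677] → after → yes.
U [106, 353] → overlaps → no.
V [486, 707] → after → yes.
W [251, 452] → contains → no.
Z [132, 269] → before → no.
Result: C, G, P, V.

C, G, P, V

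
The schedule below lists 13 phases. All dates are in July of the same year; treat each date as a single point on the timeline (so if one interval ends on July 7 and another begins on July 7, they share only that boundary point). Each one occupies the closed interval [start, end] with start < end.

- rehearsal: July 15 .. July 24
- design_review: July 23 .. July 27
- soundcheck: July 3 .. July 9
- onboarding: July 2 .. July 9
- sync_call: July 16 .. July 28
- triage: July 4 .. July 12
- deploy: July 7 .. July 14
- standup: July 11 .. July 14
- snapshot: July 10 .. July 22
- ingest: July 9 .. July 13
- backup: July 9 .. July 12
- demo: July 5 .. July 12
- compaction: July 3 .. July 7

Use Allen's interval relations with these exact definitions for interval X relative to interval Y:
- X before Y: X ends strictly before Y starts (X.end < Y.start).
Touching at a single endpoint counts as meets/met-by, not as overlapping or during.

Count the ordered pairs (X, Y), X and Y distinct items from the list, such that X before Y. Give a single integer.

36

Checking all 156 ordered pairs for relation 'before'; matching pairs in alphabetical order:
(backup, design_review): backup before design_review ✓
(backup, rehearsal): backup before rehearsal ✓
(backup, sync_call): backup before sync_call ✓
(compaction, backup): compaction before backup ✓
(compaction, design_review): compaction before design_review ✓
(compaction, ingest): compaction before ingest ✓
(compaction, rehearsal): compaction before rehearsal ✓
(compaction, snapshot): compaction before snapshot ✓
(compaction, standup): compaction before standup ✓
(compaction, sync_call): compaction before sync_call ✓
(demo, design_review): demo before design_review ✓
(demo, rehearsal): demo before rehearsal ✓
(demo, sync_call): demo before sync_call ✓
(deploy, design_review): deploy before design_review ✓
(deploy, rehearsal): deploy before rehearsal ✓
(deploy, sync_call): deploy before sync_call ✓
(ingest, design_review): ingest before design_review ✓
(ingest, rehearsal): ingest before rehearsal ✓
(ingest, sync_call): ingest before sync_call ✓
(onboarding, design_review): onboarding before design_review ✓
(onboarding, rehearsal): onboarding before rehearsal ✓
(onboarding, snapshot): onboarding before snapshot ✓
(onboarding, standup): onboarding before standup ✓
(onboarding, sync_call): onboarding before sync_call ✓
... plus 12 further pairs not listed.
Count: 36.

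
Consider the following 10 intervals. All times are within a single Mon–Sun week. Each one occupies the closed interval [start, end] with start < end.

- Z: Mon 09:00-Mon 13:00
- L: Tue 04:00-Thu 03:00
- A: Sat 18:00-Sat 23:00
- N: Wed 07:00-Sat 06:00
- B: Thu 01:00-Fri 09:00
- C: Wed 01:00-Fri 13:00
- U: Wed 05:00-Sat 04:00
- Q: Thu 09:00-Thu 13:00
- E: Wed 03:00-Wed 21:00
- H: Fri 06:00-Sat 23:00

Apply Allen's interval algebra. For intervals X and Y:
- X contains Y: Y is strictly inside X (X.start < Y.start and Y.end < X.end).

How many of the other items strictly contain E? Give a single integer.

Target E = [Wed 03:00, Wed 21:00].
A [Sat 18:00, Sat 23:00] → after → no.
B [Thu 01:00, Fri 09:00] → after → no.
C [Wed 01:00, Fri 13:00] → contains → counts.
H [Fri 06:00, Sat 23:00] → after → no.
L [Tue 04:00, Thu 03:00] → contains → counts.
N [Wed 07:00, Sat 06:00] → overlapped-by → no.
Q [Thu 09:00, Thu 13:00] → after → no.
U [Wed 05:00, Sat 04:00] → overlapped-by → no.
Z [Mon 09:00, Mon 13:00] → before → no.
Total: 2.

2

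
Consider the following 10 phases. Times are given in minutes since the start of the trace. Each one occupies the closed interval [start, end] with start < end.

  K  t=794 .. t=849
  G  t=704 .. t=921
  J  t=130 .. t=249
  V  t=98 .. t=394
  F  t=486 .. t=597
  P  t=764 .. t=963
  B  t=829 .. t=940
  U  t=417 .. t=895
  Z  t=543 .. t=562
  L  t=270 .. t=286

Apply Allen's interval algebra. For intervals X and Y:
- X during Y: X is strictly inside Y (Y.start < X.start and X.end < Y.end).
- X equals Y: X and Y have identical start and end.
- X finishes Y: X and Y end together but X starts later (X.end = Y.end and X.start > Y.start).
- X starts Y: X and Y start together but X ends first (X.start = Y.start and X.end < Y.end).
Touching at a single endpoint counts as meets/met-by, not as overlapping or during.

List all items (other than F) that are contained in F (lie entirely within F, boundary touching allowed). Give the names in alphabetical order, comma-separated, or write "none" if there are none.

Target F = [t=486, t=597].
B [t=829, t=940] → after → no.
G [t=704, t=921] → after → no.
J [t=130, t=249] → before → no.
K [t=794, t=849] → after → no.
L [t=270, t=286] → before → no.
P [t=764, t=963] → after → no.
U [t=417, t=895] → contains → no.
V [t=98, t=394] → before → no.
Z [t=543, t=562] → during → yes.
Result: Z.

Z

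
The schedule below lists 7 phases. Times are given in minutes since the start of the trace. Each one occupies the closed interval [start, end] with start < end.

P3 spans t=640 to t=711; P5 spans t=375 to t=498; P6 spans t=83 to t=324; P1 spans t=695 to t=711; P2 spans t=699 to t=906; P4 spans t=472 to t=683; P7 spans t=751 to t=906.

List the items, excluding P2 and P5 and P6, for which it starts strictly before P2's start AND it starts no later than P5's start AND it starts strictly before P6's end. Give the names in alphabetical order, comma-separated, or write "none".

none

Conditions: its start is strictly before P2's start (X.start < t=699) AND its start is no later than P5's start (X.start <= t=375) AND its start is strictly before P6's end (X.start < t=324).
P1: start t=695 < t=699? ✓; start t=695 <= t=375? ✗; start t=695 < t=324? ✗ → no.
P3: start t=640 < t=699? ✓; start t=640 <= t=375? ✗; start t=640 < t=324? ✗ → no.
P4: start t=472 < t=699? ✓; start t=472 <= t=375? ✗; start t=472 < t=324? ✗ → no.
P7: start t=751 < t=699? ✗; start t=751 <= t=375? ✗; start t=751 < t=324? ✗ → no.
Result: none.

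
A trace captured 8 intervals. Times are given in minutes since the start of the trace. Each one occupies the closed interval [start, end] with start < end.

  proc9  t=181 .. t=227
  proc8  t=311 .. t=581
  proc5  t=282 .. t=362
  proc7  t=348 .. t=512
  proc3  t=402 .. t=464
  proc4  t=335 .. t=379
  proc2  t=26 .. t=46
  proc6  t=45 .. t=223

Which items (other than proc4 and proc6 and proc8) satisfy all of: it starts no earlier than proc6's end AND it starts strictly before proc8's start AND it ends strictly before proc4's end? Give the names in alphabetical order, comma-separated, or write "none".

proc5

Conditions: its start is no earlier than proc6's end (X.start >= t=223) AND its start is strictly before proc8's start (X.start < t=311) AND its end is strictly before proc4's end (X.end < t=379).
proc2: start t=26 >= t=223? ✗; start t=26 < t=311? ✓; end t=46 < t=379? ✓ → no.
proc3: start t=402 >= t=223? ✓; start t=402 < t=311? ✗; end t=464 < t=379? ✗ → no.
proc5: start t=282 >= t=223? ✓; start t=282 < t=311? ✓; end t=362 < t=379? ✓ → yes.
proc7: start t=348 >= t=223? ✓; start t=348 < t=311? ✗; end t=512 < t=379? ✗ → no.
proc9: start t=181 >= t=223? ✗; start t=181 < t=311? ✓; end t=227 < t=379? ✓ → no.
Result: proc5.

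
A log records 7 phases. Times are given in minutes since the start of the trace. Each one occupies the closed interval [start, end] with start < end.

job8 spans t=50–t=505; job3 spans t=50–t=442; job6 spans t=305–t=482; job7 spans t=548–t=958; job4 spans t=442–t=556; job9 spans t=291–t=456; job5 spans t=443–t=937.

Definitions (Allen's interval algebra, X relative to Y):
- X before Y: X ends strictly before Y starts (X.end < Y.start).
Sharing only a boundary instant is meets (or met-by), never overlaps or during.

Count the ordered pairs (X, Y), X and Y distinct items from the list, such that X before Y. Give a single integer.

5

Checking all 42 ordered pairs for relation 'before'; matching pairs in alphabetical order:
(job3, job5): job3 before job5 ✓
(job3, job7): job3 before job7 ✓
(job6, job7): job6 before job7 ✓
(job8, job7): job8 before job7 ✓
(job9, job7): job9 before job7 ✓
Count: 5.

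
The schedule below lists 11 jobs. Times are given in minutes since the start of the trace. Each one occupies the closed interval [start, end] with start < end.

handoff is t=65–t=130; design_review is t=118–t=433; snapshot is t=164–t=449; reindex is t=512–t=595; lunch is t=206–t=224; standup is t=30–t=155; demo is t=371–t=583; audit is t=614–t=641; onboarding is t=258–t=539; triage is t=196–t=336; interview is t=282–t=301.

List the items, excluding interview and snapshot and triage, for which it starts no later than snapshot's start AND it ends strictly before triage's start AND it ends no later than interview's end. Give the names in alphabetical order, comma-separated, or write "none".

handoff, standup

Conditions: its start is no later than snapshot's start (X.start <= t=164) AND its end is strictly before triage's start (X.end < t=196) AND its end is no later than interview's end (X.end <= t=301).
audit: start t=614 <= t=164? ✗; end t=641 < t=196? ✗; end t=641 <= t=301? ✗ → no.
demo: start t=371 <= t=164? ✗; end t=583 < t=196? ✗; end t=583 <= t=301? ✗ → no.
design_review: start t=118 <= t=164? ✓; end t=433 < t=196? ✗; end t=433 <= t=301? ✗ → no.
handoff: start t=65 <= t=164? ✓; end t=130 < t=196? ✓; end t=130 <= t=301? ✓ → yes.
lunch: start t=206 <= t=164? ✗; end t=224 < t=196? ✗; end t=224 <= t=301? ✓ → no.
onboarding: start t=258 <= t=164? ✗; end t=539 < t=196? ✗; end t=539 <= t=301? ✗ → no.
reindex: start t=512 <= t=164? ✗; end t=595 < t=196? ✗; end t=595 <= t=301? ✗ → no.
standup: start t=30 <= t=164? ✓; end t=155 < t=196? ✓; end t=155 <= t=301? ✓ → yes.
Result: handoff, standup.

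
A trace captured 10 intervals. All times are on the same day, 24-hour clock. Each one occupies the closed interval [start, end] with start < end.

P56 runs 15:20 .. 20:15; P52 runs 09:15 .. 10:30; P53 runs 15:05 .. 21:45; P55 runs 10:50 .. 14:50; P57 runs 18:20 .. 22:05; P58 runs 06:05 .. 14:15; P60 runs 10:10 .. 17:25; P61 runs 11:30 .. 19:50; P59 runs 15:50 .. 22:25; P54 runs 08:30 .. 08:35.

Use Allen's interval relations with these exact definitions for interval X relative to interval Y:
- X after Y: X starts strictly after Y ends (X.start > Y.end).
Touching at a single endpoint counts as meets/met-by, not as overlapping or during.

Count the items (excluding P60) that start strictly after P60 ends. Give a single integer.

Target P60 = [10:10, 17:25].
P52 [09:15, 10:30] → overlaps → no.
P53 [15:05, 21:45] → overlapped-by → no.
P54 [08:30, 08:35] → before → no.
P55 [10:50, 14:50] → during → no.
P56 [15:20, 20:15] → overlapped-by → no.
P57 [18:20, 22:05] → after → counts.
P58 [06:05, 14:15] → overlaps → no.
P59 [15:50, 22:25] → overlapped-by → no.
P61 [11:30, 19:50] → overlapped-by → no.
Total: 1.

1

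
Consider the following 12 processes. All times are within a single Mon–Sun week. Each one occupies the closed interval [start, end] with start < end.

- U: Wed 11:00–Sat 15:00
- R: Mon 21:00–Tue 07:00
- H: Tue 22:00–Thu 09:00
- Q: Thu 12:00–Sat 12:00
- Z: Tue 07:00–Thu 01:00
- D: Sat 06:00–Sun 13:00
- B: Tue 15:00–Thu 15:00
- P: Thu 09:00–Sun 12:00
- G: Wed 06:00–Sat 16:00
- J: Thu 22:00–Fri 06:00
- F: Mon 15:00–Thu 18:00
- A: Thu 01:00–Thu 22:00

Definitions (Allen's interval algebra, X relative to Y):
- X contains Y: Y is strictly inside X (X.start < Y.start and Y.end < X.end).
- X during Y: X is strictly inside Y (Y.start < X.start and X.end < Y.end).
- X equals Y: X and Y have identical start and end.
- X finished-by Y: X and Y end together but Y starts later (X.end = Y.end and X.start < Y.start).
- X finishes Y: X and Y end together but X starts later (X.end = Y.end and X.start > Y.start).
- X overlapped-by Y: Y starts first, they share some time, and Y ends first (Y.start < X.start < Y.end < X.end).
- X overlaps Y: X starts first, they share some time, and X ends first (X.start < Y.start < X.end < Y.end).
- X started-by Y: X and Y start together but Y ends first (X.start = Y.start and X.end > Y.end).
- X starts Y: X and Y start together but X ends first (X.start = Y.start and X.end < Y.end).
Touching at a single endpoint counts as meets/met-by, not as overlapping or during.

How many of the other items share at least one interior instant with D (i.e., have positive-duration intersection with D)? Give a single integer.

Target D = [Sat 06:00, Sun 13:00].
A [Thu 01:00, Thu 22:00] → before → no.
B [Tue 15:00, Thu 15:00] → before → no.
F [Mon 15:00, Thu 18:00] → before → no.
G [Wed 06:00, Sat 16:00] → overlaps → counts.
H [Tue 22:00, Thu 09:00] → before → no.
J [Thu 22:00, Fri 06:00] → before → no.
P [Thu 09:00, Sun 12:00] → overlaps → counts.
Q [Thu 12:00, Sat 12:00] → overlaps → counts.
R [Mon 21:00, Tue 07:00] → before → no.
U [Wed 11:00, Sat 15:00] → overlaps → counts.
Z [Tue 07:00, Thu 01:00] → before → no.
Total: 4.

4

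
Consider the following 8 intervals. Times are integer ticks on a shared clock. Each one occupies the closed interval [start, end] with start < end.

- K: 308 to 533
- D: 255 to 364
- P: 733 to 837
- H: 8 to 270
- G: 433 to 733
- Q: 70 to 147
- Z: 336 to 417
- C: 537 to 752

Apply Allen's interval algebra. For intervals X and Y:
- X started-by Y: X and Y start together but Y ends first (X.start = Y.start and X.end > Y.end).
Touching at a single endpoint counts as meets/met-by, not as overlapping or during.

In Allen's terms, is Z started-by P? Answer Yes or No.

No

Z = [336, 417], P = [733, 837].
Actual relation of Z to P: before.
Asked whether 'started-by' holds → No.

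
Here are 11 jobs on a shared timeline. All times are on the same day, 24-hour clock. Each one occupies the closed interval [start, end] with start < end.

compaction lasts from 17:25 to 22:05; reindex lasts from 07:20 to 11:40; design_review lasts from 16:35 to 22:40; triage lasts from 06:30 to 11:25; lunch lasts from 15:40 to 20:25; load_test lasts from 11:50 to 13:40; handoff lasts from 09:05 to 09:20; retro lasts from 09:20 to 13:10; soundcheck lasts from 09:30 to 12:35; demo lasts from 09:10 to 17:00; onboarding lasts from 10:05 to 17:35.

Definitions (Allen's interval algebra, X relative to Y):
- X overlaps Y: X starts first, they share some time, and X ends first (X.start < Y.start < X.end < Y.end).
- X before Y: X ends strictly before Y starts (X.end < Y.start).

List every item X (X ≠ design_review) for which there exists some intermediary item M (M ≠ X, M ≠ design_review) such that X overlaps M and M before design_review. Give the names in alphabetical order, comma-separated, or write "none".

Target design_review = [16:35, 22:40].
Intermediaries M with M before design_review: handoff, load_test, reindex, retro, soundcheck, triage.
Via handoff — items with X overlaps handoff: none.
Via load_test — items with X overlaps load_test: retro, soundcheck.
Via reindex — items with X overlaps reindex: triage.
Via retro — items with X overlaps retro: reindex, triage.
Via soundcheck — items with X overlaps soundcheck: reindex, triage.
Via triage — items with X overlaps triage: none.
Union: reindex, retro, soundcheck, triage.

reindex, retro, soundcheck, triage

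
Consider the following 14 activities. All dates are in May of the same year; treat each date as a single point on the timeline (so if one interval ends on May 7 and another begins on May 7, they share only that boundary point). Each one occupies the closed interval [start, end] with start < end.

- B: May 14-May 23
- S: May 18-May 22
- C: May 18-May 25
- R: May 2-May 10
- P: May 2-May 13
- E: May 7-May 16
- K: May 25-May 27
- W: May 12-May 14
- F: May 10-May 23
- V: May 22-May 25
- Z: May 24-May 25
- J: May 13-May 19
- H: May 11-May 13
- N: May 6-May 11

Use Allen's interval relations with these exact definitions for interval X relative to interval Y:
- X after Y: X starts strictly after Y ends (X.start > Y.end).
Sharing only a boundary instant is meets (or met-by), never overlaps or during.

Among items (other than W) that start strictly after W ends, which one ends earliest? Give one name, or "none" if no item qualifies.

Target W = [May 12, May 14].
B [May 14, May 23] → met-by → excluded.
C [May 18, May 25] → after → candidate.
E [May 7, May 16] → contains → excluded.
F [May 10, May 23] → contains → excluded.
H [May 11, May 13] → overlaps → excluded.
J [May 13, May 19] → overlapped-by → excluded.
K [May 25, May 27] → after → candidate.
N [May 6, May 11] → before → excluded.
P [May 2, May 13] → overlaps → excluded.
R [May 2, May 10] → before → excluded.
S [May 18, May 22] → after → candidate.
V [May 22, May 25] → after → candidate.
Z [May 24, May 25] → after → candidate.
Among candidates, earliest end is May 22 → S.

S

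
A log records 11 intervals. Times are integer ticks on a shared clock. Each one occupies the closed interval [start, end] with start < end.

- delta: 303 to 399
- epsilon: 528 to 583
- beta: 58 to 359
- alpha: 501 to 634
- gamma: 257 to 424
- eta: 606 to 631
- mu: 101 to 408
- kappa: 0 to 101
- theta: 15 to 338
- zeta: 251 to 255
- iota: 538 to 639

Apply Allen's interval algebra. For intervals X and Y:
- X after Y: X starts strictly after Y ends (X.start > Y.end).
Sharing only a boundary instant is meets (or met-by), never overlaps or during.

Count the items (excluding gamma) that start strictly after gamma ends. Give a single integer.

Target gamma = [257, 424].
alpha [501, 634] → after → counts.
beta [58, 359] → overlaps → no.
delta [303, 399] → during → no.
epsilon [528, 583] → after → counts.
eta [606, 631] → after → counts.
iota [538, 639] → after → counts.
kappa [0, 101] → before → no.
mu [101, 408] → overlaps → no.
theta [15, 338] → overlaps → no.
zeta [251, 255] → before → no.
Total: 4.

4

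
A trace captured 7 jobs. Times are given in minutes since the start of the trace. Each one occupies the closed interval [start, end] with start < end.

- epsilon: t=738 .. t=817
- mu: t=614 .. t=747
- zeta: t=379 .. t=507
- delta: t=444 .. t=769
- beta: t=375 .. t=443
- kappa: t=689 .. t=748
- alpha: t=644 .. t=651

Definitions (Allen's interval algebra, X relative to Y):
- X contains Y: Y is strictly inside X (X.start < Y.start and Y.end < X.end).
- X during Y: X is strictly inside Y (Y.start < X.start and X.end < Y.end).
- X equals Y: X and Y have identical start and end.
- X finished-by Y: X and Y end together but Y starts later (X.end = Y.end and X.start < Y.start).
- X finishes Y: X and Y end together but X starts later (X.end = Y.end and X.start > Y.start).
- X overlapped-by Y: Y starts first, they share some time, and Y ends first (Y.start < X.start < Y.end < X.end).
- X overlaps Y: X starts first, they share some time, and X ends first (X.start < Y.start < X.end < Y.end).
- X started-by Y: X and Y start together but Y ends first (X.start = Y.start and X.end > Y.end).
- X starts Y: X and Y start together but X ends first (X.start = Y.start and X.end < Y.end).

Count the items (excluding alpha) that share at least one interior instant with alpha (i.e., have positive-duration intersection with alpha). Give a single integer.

2

Target alpha = [t=644, t=651].
beta [t=375, t=443] → before → no.
delta [t=444, t=769] → contains → counts.
epsilon [t=738, t=817] → after → no.
kappa [t=689, t=748] → after → no.
mu [t=614, t=747] → contains → counts.
zeta [t=379, t=507] → before → no.
Total: 2.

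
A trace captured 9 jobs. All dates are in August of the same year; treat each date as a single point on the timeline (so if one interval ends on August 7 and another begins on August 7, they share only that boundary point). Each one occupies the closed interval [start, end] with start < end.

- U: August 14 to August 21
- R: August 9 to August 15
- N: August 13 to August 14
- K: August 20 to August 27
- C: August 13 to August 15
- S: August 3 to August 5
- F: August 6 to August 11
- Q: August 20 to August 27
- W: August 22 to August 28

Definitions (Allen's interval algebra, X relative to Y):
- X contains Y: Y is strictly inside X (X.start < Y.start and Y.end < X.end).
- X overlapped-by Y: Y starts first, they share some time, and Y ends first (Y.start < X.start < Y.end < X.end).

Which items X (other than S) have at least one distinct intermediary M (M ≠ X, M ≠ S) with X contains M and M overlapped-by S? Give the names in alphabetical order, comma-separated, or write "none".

Target S = [August 3, August 5].
Intermediaries M with M overlapped-by S: none.
Union: none.

none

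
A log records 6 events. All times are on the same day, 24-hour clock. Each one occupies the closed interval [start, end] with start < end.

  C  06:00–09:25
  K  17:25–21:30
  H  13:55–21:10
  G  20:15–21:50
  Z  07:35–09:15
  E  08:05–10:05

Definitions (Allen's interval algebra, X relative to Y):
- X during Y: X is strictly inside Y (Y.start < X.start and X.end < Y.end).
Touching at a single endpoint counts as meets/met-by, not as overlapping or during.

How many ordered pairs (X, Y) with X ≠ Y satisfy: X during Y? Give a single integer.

1

Checking all 30 ordered pairs for relation 'during'; matching pairs in alphabetical order:
(Z, C): Z during C ✓
Count: 1.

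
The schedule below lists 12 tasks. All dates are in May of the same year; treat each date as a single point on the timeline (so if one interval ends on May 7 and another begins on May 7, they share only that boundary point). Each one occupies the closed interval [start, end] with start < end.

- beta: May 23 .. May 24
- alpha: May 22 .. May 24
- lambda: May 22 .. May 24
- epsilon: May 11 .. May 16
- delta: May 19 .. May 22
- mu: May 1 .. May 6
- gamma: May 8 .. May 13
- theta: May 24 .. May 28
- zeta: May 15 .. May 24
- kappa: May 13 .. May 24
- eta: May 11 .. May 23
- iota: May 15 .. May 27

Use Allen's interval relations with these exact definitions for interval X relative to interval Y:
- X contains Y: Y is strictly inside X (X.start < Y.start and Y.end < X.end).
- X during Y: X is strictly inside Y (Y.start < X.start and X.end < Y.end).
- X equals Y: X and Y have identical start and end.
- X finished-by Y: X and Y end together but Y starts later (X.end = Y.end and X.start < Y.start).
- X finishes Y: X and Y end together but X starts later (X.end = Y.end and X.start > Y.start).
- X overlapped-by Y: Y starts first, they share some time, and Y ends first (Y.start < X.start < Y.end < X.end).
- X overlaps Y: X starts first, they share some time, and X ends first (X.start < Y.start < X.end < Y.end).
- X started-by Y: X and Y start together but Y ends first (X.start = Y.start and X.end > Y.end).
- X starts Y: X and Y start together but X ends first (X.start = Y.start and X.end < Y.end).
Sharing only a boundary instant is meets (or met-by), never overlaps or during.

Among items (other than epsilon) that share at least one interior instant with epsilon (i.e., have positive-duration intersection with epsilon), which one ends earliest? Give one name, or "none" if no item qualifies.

gamma

Target epsilon = [May 11, May 16].
alpha [May 22, May 24] → after → excluded.
beta [May 23, May 24] → after → excluded.
delta [May 19, May 22] → after → excluded.
eta [May 11, May 23] → started-by → candidate.
gamma [May 8, May 13] → overlaps → candidate.
iota [May 15, May 27] → overlapped-by → candidate.
kappa [May 13, May 24] → overlapped-by → candidate.
lambda [May 22, May 24] → after → excluded.
mu [May 1, May 6] → before → excluded.
theta [May 24, May 28] → after → excluded.
zeta [May 15, May 24] → overlapped-by → candidate.
Among candidates, earliest end is May 13 → gamma.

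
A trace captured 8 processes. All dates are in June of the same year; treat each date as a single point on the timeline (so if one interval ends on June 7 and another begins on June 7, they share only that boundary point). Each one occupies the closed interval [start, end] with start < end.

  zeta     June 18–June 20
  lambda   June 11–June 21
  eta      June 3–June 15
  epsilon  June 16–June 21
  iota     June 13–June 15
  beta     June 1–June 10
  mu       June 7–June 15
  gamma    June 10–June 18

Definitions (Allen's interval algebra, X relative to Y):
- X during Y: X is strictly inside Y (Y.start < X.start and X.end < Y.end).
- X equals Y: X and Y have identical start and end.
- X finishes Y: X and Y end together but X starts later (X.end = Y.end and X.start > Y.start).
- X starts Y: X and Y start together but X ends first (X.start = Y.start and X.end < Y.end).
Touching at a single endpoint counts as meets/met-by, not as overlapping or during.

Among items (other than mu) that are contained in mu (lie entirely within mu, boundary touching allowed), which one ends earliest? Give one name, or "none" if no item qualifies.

Target mu = [June 7, June 15].
beta [June 1, June 10] → overlaps → excluded.
epsilon [June 16, June 21] → after → excluded.
eta [June 3, June 15] → finished-by → excluded.
gamma [June 10, June 18] → overlapped-by → excluded.
iota [June 13, June 15] → finishes → candidate.
lambda [June 11, June 21] → overlapped-by → excluded.
zeta [June 18, June 20] → after → excluded.
Among candidates, earliest end is June 15 → iota.

iota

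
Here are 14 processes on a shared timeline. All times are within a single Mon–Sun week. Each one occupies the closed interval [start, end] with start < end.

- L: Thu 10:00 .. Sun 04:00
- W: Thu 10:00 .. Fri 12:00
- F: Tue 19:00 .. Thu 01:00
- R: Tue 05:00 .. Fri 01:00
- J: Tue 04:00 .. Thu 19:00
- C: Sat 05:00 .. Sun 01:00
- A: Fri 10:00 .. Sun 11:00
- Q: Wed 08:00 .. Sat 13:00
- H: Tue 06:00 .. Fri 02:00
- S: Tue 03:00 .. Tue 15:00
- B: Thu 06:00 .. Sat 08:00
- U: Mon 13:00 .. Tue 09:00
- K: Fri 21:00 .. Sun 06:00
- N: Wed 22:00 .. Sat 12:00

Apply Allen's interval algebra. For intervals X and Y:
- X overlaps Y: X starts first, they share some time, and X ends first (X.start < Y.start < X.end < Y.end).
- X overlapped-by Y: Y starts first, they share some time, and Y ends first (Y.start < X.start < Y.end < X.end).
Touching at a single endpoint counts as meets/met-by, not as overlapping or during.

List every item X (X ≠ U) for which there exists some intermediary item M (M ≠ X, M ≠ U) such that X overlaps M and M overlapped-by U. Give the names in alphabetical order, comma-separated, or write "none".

J, R, S

Target U = [Mon 13:00, Tue 09:00].
Intermediaries M with M overlapped-by U: H, J, R, S.
Via H — items with X overlaps H: J, R, S.
Via J — items with X overlaps J: S.
Via R — items with X overlaps R: J, S.
Via S — items with X overlaps S: none.
Union: J, R, S.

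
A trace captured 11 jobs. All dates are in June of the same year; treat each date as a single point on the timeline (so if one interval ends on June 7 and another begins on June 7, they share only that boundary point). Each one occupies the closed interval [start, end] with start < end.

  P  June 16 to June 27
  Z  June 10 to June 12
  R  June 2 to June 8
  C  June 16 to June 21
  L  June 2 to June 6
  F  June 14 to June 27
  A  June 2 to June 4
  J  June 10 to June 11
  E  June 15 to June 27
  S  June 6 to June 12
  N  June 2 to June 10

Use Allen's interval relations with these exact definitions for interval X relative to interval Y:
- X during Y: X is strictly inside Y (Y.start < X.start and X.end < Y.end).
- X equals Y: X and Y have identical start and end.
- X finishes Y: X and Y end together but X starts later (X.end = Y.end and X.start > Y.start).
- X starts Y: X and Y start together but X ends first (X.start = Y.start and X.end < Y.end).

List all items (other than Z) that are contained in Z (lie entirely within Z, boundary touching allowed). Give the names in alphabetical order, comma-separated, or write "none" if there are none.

J

Target Z = [June 10, June 12].
A [June 2, June 4] → before → no.
C [June 16, June 21] → after → no.
E [June 15, June 27] → after → no.
F [June 14, June 27] → after → no.
J [June 10, June 11] → starts → yes.
L [June 2, June 6] → before → no.
N [June 2, June 10] → meets → no.
P [June 16, June 27] → after → no.
R [June 2, June 8] → before → no.
S [June 6, June 12] → finished-by → no.
Result: J.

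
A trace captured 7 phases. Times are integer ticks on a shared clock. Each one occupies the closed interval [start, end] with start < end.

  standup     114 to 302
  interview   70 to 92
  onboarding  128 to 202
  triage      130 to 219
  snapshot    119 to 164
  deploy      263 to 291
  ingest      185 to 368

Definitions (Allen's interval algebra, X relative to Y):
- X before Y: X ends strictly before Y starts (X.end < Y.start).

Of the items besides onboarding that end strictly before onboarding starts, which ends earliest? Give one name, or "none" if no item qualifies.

interview

Target onboarding = [128, 202].
deploy [263, 291] → after → excluded.
ingest [185, 368] → overlapped-by → excluded.
interview [70, 92] → before → candidate.
snapshot [119, 164] → overlaps → excluded.
standup [114, 302] → contains → excluded.
triage [130, 219] → overlapped-by → excluded.
Among candidates, earliest end is 92 → interview.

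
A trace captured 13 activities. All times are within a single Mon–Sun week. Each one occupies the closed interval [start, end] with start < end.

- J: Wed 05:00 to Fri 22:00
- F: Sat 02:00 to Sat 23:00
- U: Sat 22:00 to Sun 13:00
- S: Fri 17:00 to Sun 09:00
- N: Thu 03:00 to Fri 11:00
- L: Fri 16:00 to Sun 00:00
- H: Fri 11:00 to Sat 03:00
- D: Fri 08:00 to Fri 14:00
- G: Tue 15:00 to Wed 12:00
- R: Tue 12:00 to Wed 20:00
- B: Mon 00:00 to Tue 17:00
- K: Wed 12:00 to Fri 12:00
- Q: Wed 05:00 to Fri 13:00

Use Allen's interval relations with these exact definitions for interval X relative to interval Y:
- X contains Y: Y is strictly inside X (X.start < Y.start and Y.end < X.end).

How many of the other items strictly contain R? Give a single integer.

0

Target R = [Tue 12:00, Wed 20:00].
B [Mon 00:00, Tue 17:00] → overlaps → no.
D [Fri 08:00, Fri 14:00] → after → no.
F [Sat 02:00, Sat 23:00] → after → no.
G [Tue 15:00, Wed 12:00] → during → no.
H [Fri 11:00, Sat 03:00] → after → no.
J [Wed 05:00, Fri 22:00] → overlapped-by → no.
K [Wed 12:00, Fri 12:00] → overlapped-by → no.
L [Fri 16:00, Sun 00:00] → after → no.
N [Thu 03:00, Fri 11:00] → after → no.
Q [Wed 05:00, Fri 13:00] → overlapped-by → no.
S [Fri 17:00, Sun 09:00] → after → no.
U [Sat 22:00, Sun 13:00] → after → no.
Total: 0.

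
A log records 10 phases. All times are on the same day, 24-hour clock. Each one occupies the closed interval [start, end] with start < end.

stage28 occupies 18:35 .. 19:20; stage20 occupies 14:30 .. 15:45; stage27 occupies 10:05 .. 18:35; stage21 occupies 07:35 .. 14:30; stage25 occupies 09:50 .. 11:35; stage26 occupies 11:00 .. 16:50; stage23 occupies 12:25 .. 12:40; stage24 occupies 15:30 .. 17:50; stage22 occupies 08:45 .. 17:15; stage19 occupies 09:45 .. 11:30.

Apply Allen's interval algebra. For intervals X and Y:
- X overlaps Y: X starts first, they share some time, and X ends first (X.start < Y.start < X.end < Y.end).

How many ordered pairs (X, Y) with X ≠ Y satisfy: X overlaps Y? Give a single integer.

12

Checking all 90 ordered pairs for relation 'overlaps'; matching pairs in alphabetical order:
(stage19, stage25): stage19 overlaps stage25 ✓
(stage19, stage26): stage19 overlaps stage26 ✓
(stage19, stage27): stage19 overlaps stage27 ✓
(stage20, stage24): stage20 overlaps stage24 ✓
(stage21, stage22): stage21 overlaps stage22 ✓
(stage21, stage26): stage21 overlaps stage26 ✓
(stage21, stage27): stage21 overlaps stage27 ✓
(stage22, stage24): stage22 overlaps stage24 ✓
(stage22, stage27): stage22 overlaps stage27 ✓
(stage25, stage26): stage25 overlaps stage26 ✓
(stage25, stage27): stage25 overlaps stage27 ✓
(stage26, stage24): stage26 overlaps stage24 ✓
Count: 12.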